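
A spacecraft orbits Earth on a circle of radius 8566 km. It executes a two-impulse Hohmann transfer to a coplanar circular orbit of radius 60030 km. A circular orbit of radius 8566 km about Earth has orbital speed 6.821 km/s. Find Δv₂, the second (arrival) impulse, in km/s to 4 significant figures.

Δv₂ = 1.289 km/s

From the circular-orbit relation v² = μ/r at r = 8566 km: μ = v²r = (6.821)² × 8566 = 3.98542×10^5 km³/s².
Semi-major axis of the transfer orbit: a_t = (8566 + 60030)/2 = 34298 km.
On the circular orbit at r = 60030 km, v_c = √(μ/r) = 2.577 km/s.
Transfer-orbit speed at the same r (vis-viva, a = a_t): v_t = √[μ(2/r − 1/a_t)] = 1.288 km/s.
Δv₂ = |v_t − v_c| = |1.288 − 2.577| = 1.289 km/s.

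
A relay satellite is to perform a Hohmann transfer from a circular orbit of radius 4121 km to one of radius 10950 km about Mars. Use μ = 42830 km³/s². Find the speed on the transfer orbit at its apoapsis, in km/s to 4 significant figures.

v = 1.463 km/s

Transfer-ellipse semi-major axis a_t = (r₁ + r₂)/2 = (4121 + 10950)/2 = 7535.5 km.
At apoapsis, r = 10950 km.
Applying v² = μ(2/r − 1/a_t): v = 1.463 km/s.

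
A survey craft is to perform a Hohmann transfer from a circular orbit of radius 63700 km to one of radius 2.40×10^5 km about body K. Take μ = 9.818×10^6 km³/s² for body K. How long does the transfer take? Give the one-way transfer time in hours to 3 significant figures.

Semi-major axis of the transfer orbit: a_t = (63700 + 2.400×10^5)/2 = 1.5185×10^5 km.
By Kepler's third law the transfer-orbit period is T = 2π√(a_t³/μ), so t = T/2 = 59330 s.
Converting: 59330 s ÷ 3600 s/hour = 16.5 hours.

t = 16.5 hours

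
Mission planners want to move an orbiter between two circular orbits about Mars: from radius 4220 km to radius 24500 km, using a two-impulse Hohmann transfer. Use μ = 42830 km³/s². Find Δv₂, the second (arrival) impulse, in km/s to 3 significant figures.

Δv₂ = 0.605 km/s

Transfer-ellipse semi-major axis a_t = (r₁ + r₂)/2 = (4220 + 24500)/2 = 14360 km.
On the circular orbit at r = 24500 km, v_c = √(μ/r) = 1.32218 km/s.
Vis-viva on the transfer ellipse at r = 24500 km gives v_t = √[μ(2/r − 1/a_t)] = 0.716754 km/s.
Δv₂ = |v_t − v_c| = |0.716754 − 1.32218| = 0.6054 km/s.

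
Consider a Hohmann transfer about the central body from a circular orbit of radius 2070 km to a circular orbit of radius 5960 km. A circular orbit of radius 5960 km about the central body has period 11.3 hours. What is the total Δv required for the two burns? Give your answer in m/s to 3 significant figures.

Δv = 601 m/s

From Kepler's third law T² = 4π²r³/μ at r = 5960 km, T = 11.3 hours = 11.3 × 3600 s = 40680 s: μ = 4π²r³/T² = 5050.53 km³/s².
The Hohmann ellipse has a_t = (r₁ + r₂)/2 = 4015 km.
Circular speed at r₁: v₁ = √(μ/r₁) = √(5050.53/2070) = 1.5620 km/s.
On the transfer ellipse at r₁, vis-viva gives v_p = √[μ(2/r₁ − 1/a_t)] = 1.9031 km/s.
First burn Δv₁ = |v_p − v₁| = 0.3411 km/s.
Circular speed at r₂: v₂ = √(μ/r₂) = 0.92055 km/s.
Transfer-orbit speed at r₂: v_a = √[μ(2/r₂ − 1/a_t)] = 0.66098 km/s.
Second burn Δv₂ = |v₂ − v_a| = 0.2596 km/s.
Total Δv = Δv₁ + Δv₂ = 0.6007 km/s.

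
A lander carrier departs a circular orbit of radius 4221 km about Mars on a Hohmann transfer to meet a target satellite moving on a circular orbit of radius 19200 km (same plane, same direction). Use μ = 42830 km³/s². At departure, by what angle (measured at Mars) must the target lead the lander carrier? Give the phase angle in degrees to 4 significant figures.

φ = 94.26°

The Hohmann ellipse has a_t = (r₁ + r₂)/2 = 11710.5 km.
Transfer time t = π√(a_t³/μ) = 19237 s.
The target's mean motion on its circular orbit is ω₂ = √(μ/r₂³) = 7.7790×10^-5 rad/s.
Angle swept by the target during transfer: ω₂·t = 1.4964 rad = 85.74°.
The lander carrier traverses 180° on the transfer ellipse, so the target must lead by 180° − 85.74° = 94.26°.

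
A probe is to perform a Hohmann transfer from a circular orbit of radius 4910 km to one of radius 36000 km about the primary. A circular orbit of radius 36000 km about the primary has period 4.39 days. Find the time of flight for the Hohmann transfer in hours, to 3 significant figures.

t = 22.6 hours

From Kepler's third law T² = 4π²r³/μ at r = 36000 km, T = 4.39 days = 4.39 × 86400 s = 3.79296×10^5 s: μ = 4π²r³/T² = 12803.0 km³/s².
Transfer-ellipse semi-major axis a_t = (r₁ + r₂)/2 = (4910 + 36000)/2 = 20455 km.
By Kepler's third law the transfer-orbit period is T = 2π√(a_t³/μ), so t = T/2 = 81230 s.
Converting: 81230 s ÷ 3600 s/hour = 22.6 hours.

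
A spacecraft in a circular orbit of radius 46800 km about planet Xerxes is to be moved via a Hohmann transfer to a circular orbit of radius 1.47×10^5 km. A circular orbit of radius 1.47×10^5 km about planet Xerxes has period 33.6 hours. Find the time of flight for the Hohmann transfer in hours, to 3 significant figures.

t = 8.99 hours

From Kepler's third law T² = 4π²r³/μ at r = 1.47×10^5 km, T = 33.6 hours = 33.6 × 3600 s = 1.2096×10^5 s: μ = 4π²r³/T² = 8.57093×10^6 km³/s².
The Hohmann ellipse has a_t = (r₁ + r₂)/2 = 96900 km.
Transfer time t = π√(a_t³/μ) = π√((96900)³ / 8.57093×10^6) = 32370 s.
Converting: 32370 s ÷ 3600 s/hour = 8.99 hours.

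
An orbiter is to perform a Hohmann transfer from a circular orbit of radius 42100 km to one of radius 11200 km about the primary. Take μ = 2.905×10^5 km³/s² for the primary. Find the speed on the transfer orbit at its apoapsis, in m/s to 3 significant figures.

Transfer-ellipse semi-major axis a_t = (r₁ + r₂)/2 = (42100 + 11200)/2 = 26650 km.
The apoapsis of the transfer ellipse is at r = 42100 km.
Applying v² = μ(2/r − 1/a_t): v = 1.703 km/s.

v = 1700 m/s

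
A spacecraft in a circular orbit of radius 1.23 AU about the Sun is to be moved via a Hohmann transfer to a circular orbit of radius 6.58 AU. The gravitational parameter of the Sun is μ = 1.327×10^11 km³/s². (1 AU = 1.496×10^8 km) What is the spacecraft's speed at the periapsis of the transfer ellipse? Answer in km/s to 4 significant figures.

In km: r₁ = 1.23 × 1.496×10^8 = 1.84008×10^8 km; r₂ = 6.58 × 1.496×10^8 = 9.84368×10^8 km.
The Hohmann ellipse has a_t = (r₁ + r₂)/2 = 5.84188×10^8 km.
At periapsis, r = 1.84008×10^8 km.
Vis-viva: v = √[μ(2/r − 1/a_t)] = √[1.327×10^11 × (2/1.84008×10^8 − 1/5.84188×10^8)] = 34.86 km/s.

v = 34.86 km/s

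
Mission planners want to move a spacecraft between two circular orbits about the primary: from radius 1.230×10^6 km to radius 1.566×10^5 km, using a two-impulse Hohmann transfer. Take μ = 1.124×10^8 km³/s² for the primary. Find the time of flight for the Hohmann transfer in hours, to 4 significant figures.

The Hohmann ellipse has a_t = (r₁ + r₂)/2 = 6.933×10^5 km.
Half the transfer-orbit period gives t = π√(a_t³/μ) = 1.7106×10^5 s.
Converting: 1.7106×10^5 s ÷ 3600 s/hour = 47.52 hours.

t = 47.52 hours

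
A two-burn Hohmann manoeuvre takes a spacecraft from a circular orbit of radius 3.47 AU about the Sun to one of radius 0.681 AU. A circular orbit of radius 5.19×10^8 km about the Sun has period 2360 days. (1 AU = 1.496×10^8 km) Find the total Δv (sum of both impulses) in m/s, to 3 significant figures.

From Kepler's third law T² = 4π²r³/μ at r = 5.19×10^8 km, T = 2360 days = 2360 × 86400 s = 2.03904×10^8 s: μ = 4π²r³/T² = 1.32743×10^11 km³/s².
In km: r₁ = 3.47 × 1.496×10^8 = 5.19112×10^8 km; r₂ = 0.681 × 1.496×10^8 = 1.018776×10^8 km.
Transfer-ellipse semi-major axis a_t = (r₁ + r₂)/2 = (5.19112×10^8 + 1.018776×10^8)/2 = 3.104948×10^8 km.
At r₁ the circular-orbit speed is v₁ = √(μ/r₁) = 15.991 km/s.
Transfer-orbit speed at r₁ (vis-viva equation): v_a = √[μ(2/r₁ − 1/a_t)] = 9.1598 km/s.
First burn Δv₁ = |v_a − v₁| = 6.831 km/s.
Circular speed at r₂: v₂ = √(μ/r₂) = 36.097 km/s.
Transfer-orbit speed at r₂: v_p = √[μ(2/r₂ − 1/a_t)] = 46.673 km/s.
Second burn Δv₂ = |v₂ − v_p| = 10.58 km/s.
Total Δv = Δv₁ + Δv₂ = 17.41 km/s.

Δv = 17400 m/s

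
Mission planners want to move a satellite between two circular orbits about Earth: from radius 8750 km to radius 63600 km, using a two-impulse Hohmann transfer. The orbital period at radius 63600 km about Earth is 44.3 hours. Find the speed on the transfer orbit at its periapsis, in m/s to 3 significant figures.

v = 8960 m/s

From Kepler's third law T² = 4π²r³/μ at r = 63600 km, T = 44.3 hours = 44.3 × 3600 s = 1.5948×10^5 s: μ = 4π²r³/T² = 3.99318×10^5 km³/s².
Transfer-ellipse semi-major axis a_t = (r₁ + r₂)/2 = (8750 + 63600)/2 = 36175 km.
The periapsis of the transfer ellipse is at r = 8750 km.
Applying v² = μ(2/r − 1/a_t): v = 8.957 km/s.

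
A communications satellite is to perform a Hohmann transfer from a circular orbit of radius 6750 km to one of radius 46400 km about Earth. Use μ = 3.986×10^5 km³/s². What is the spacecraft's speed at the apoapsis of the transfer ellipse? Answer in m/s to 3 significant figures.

v = 1480 m/s

The Hohmann ellipse has a_t = (r₁ + r₂)/2 = 26575 km.
At apoapsis, r = 46400 km.
Applying v² = μ(2/r − 1/a_t): v = 1.477 km/s.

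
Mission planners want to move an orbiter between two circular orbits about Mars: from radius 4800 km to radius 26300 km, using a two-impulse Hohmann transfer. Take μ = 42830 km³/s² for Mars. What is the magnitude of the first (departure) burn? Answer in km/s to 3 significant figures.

Δv₁ = 0.898 km/s

Transfer-ellipse semi-major axis a_t = (r₁ + r₂)/2 = (4800 + 26300)/2 = 15550 km.
Circular speed at r = 4800 km: v_c = √(μ/r) = 2.9871 km/s.
Vis-viva on the transfer ellipse at r = 4800 km gives v_t = √[μ(2/r − 1/a_t)] = 3.8848 km/s.
Δv₁ = |v_t − v_c| = |3.8848 − 2.9871| = 0.8977 km/s.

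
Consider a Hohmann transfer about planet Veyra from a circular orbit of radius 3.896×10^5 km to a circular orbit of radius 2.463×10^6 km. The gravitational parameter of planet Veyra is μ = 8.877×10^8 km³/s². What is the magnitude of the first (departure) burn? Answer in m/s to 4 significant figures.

Transfer-ellipse semi-major axis a_t = (r₁ + r₂)/2 = (3.896×10^5 + 2.463×10^6)/2 = 1.4263×10^6 km.
Circular speed at r = 3.896×10^5 km: v_c = √(μ/r) = 47.734 km/s.
Transfer-orbit speed at the same r (vis-viva, a = a_t): v_t = √[μ(2/r − 1/a_t)] = 62.726 km/s.
Δv₁ = |v_t − v_c| = |62.726 − 47.734| = 14.99 km/s.

Δv₁ = 14990 m/s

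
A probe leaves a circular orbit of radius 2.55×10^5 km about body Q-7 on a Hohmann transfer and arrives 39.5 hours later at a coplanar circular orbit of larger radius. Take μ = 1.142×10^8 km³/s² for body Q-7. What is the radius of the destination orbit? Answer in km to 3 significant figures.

r₂ = 9.77×10^5 km

Transfer time t = 39.5 hours = 1.422×10^5 s, and t = π√(a_t³/μ).
So a_t = (μ t²/π²)^(1/3) = (1.142×10^8 × (1.422×10^5)² / π²)^(1/3) = 6.1620×10^5 km.
Since a_t = (r₁ + r₂)/2, r₂ = 2a_t − r₁ = 2×6.1620×10^5 − 2.550×10^5 = 9.774×10^5 km.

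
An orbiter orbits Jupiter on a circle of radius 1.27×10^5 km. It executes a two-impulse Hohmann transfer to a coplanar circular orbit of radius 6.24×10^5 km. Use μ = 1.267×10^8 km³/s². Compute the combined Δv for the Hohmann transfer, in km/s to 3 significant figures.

Δv = 15.1 km/s

Transfer-ellipse semi-major axis a_t = (r₁ + r₂)/2 = (1.270×10^5 + 6.240×10^5)/2 = 3.755×10^5 km.
Circular speed at r₁: v₁ = √(μ/r₁) = √(1.267×10^8/1.270×10^5) = 31.5854 km/s.
Transfer-orbit speed at r₁ (vis-viva equation): v_p = √[μ(2/r₁ − 1/a_t)] = 40.7168 km/s.
First burn Δv₁ = |v_p − v₁| = 9.131 km/s.
At r₂, v₂ = √(μ/r₂) = 14.249 km/s.
Transfer-orbit speed at r₂: v_a = √[μ(2/r₂ − 1/a_t)] = 8.2869 km/s.
Second burn Δv₂ = |v₂ − v_a| = 5.962 km/s.
Total Δv = Δv₁ + Δv₂ = 15.09 km/s.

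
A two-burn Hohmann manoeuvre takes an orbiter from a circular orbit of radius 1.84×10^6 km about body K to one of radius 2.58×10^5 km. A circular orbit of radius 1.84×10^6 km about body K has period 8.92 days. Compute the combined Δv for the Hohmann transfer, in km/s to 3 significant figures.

Δv = 20.6 km/s

From Kepler's third law T² = 4π²r³/μ at r = 1.84×10^6 km, T = 8.92 days = 8.92 × 86400 s = 7.70688×10^5 s: μ = 4π²r³/T² = 4.14053×10^8 km³/s².
Semi-major axis of the transfer orbit: a_t = (1.840×10^6 + 2.580×10^5)/2 = 1.049×10^6 km.
At r₁ the circular-orbit speed is v₁ = √(μ/r₁) = 15.0010 km/s.
On the transfer ellipse at r₁, vis-viva equation gives v_a = √[μ(2/r₁ − 1/a_t)] = 7.43946 km/s.
First burn Δv₁ = |v_a − v₁| = 7.562 km/s.
Circular speed at r₂: v₂ = √(μ/r₂) = 40.06 km/s.
Transfer-orbit speed at r₂: v_p = √[μ(2/r₂ − 1/a_t)] = 53.06 km/s.
Second burn Δv₂ = |v₂ − v_p| = 13.00 km/s.
Δv = Δv₁ + Δv₂ = 7.562 + 13.00 = 20.56 km/s.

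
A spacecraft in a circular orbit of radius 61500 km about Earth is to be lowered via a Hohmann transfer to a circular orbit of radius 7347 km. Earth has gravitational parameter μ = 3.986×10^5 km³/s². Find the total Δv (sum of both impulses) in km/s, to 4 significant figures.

Δv = 3.849 km/s

The Hohmann ellipse has a_t = (r₁ + r₂)/2 = 34423.5 km.
Circular speed at r₁: v₁ = √(μ/r₁) = √(3.986×10^5/61500) = 2.546 km/s.
On the transfer ellipse at r₁, v² = μ(2/r − 1/a) gives v_a = √[μ(2/r₁ − 1/a_t)] = 1.176 km/s.
First burn Δv₁ = |v_a − v₁| = 1.370 km/s.
Circular speed at r₂: v₂ = √(μ/r₂) = 7.366 km/s.
Transfer-orbit speed at r₂: v_p = √[μ(2/r₂ − 1/a_t)] = 9.845 km/s.
Second burn Δv₂ = |v₂ − v_p| = 2.479 km/s.
Δv = Δv₁ + Δv₂ = 1.370 + 2.479 = 3.849 km/s.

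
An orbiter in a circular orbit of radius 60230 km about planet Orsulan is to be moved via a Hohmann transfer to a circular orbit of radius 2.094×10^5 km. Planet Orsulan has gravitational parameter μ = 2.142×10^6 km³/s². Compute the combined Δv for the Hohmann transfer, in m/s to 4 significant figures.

Semi-major axis of the transfer orbit: a_t = (60230 + 2.094×10^5)/2 = 1.34815×10^5 km.
At r₁ the circular-orbit speed is v₁ = √(μ/r₁) = 5.9635 km/s.
On the transfer ellipse at r₁, vis-viva equation gives v_p = √[μ(2/r₁ − 1/a_t)] = 7.4323 km/s.
First burn Δv₁ = |v_p − v₁| = 1.4688 km/s.
At r₂, v₂ = √(μ/r₂) = 3.19832 km/s.
Transfer-orbit speed at r₂: v_a = √[μ(2/r₂ − 1/a_t)] = 2.13776 km/s.
Second burn Δv₂ = |v₂ − v_a| = 1.0606 km/s.
Total Δv = Δv₁ + Δv₂ = 2.529 km/s.

Δv = 2529 m/s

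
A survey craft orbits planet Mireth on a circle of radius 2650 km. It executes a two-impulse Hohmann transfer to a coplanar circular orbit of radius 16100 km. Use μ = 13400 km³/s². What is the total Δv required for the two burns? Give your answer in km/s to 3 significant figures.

Δv = 1.13 km/s

The Hohmann ellipse has a_t = (r₁ + r₂)/2 = 9375 km.
Circular speed at r₁: v₁ = √(μ/r₁) = √(13400/2650) = 2.24869 km/s.
Transfer-orbit speed at r₁ (vis-viva): v_p = √[μ(2/r₁ − 1/a_t)] = 2.94684 km/s.
First burn Δv₁ = |v_p − v₁| = 0.69815 km/s.
At r₂, v₂ = √(μ/r₂) = 0.91230 km/s.
Transfer-orbit speed at r₂: v_a = √[μ(2/r₂ − 1/a_t)] = 0.48504 km/s.
Second burn Δv₂ = |v₂ − v_a| = 0.42726 km/s.
Δv = Δv₁ + Δv₂ = 0.69815 + 0.42726 = 1.125 km/s.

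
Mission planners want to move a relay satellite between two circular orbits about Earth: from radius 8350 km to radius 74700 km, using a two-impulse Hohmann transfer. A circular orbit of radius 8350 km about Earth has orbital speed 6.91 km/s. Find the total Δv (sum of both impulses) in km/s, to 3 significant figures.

From the circular-orbit relation v² = μ/r at r = 8350 km: μ = v²r = (6.91)² × 8350 = 3.98697×10^5 km³/s².
Transfer-ellipse semi-major axis a_t = (r₁ + r₂)/2 = (8350 + 74700)/2 = 41525 km.
Circular speed at r₁: v₁ = √(μ/r₁) = √(3.98697×10^5/8350) = 6.910 km/s.
On the transfer ellipse at r₁, vis-viva gives v_p = √[μ(2/r₁ − 1/a_t)] = 9.268 km/s.
First burn Δv₁ = |v_p − v₁| = 2.358 km/s.
Circular speed at r₂: v₂ = √(μ/r₂) = 2.310 km/s.
Transfer-orbit speed at r₂: v_a = √[μ(2/r₂ − 1/a_t)] = 1.036 km/s.
Second burn Δv₂ = |v₂ − v_a| = 1.274 km/s.
Δv = Δv₁ + Δv₂ = 2.358 + 1.274 = 3.632 km/s.

Δv = 3.63 km/s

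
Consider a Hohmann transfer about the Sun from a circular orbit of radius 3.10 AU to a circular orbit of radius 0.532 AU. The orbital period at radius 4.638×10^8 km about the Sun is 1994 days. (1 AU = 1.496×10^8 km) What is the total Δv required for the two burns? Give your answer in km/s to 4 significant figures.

From Kepler's third law T² = 4π²r³/μ at r = 4.638×10^8 km, T = 1994 days = 1994 × 86400 s = 1.722816×10^8 s: μ = 4π²r³/T² = 1.32701×10^11 km³/s².
In km: r₁ = 3.10 × 1.496×10^8 = 4.6376×10^8 km; r₂ = 0.532 × 1.496×10^8 = 7.95872×10^7 km.
The Hohmann ellipse has a_t = (r₁ + r₂)/2 = 2.716736×10^8 km.
At r₁ the circular-orbit speed is v₁ = √(μ/r₁) = 16.916 km/s.
On the transfer ellipse at r₁, vis-viva equation gives v_a = √[μ(2/r₁ − 1/a_t)] = 9.1556 km/s.
First burn Δv₁ = |v_a − v₁| = 7.760 km/s.
Circular speed at r₂: v₂ = √(μ/r₂) = 40.83 km/s.
Transfer-orbit speed at r₂: v_p = √[μ(2/r₂ − 1/a_t)] = 53.35 km/s.
Second burn Δv₂ = |v₂ − v_p| = 12.52 km/s.
Δv = Δv₁ + Δv₂ = 7.760 + 12.52 = 20.28 km/s.

Δv = 20.28 km/s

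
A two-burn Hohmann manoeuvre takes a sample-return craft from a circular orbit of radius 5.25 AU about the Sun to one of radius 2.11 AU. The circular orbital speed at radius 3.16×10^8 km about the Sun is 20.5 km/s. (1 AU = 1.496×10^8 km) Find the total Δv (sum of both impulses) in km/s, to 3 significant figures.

From the circular-orbit relation v² = μ/r at r = 3.16×10^8 km: μ = v²r = (20.5)² × 3.16×10^8 = 1.32799×10^11 km³/s².
In km: r₁ = 5.25 × 1.496×10^8 = 7.854×10^8 km; r₂ = 2.11 × 1.496×10^8 = 3.15656×10^8 km.
The Hohmann ellipse has a_t = (r₁ + r₂)/2 = 5.50528×10^8 km.
Circular speed at r₁: v₁ = √(μ/r₁) = √(1.32799×10^11/7.854×10^8) = 13.003 km/s.
Transfer-orbit speed at r₁ (v² = μ(2/r − 1/a)): v_a = √[μ(2/r₁ − 1/a_t)] = 9.8462 km/s.
First burn Δv₁ = |v_a − v₁| = 3.157 km/s.
At r₂, v₂ = √(μ/r₂) = 20.511 km/s.
Transfer-orbit speed at r₂: v_p = √[μ(2/r₂ − 1/a_t)] = 24.499 km/s.
Second burn Δv₂ = |v₂ − v_p| = 3.988 km/s.
Δv = Δv₁ + Δv₂ = 3.157 + 3.988 = 7.145 km/s.

Δv = 7.14 km/s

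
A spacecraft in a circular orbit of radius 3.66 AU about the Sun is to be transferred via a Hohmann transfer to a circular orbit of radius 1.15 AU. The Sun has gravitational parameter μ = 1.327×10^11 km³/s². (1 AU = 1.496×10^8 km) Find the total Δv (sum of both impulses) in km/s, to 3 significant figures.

In km: r₁ = 3.66 × 1.496×10^8 = 5.47536×10^8 km; r₂ = 1.15 × 1.496×10^8 = 1.7204×10^8 km.
Transfer-ellipse semi-major axis a_t = (r₁ + r₂)/2 = (5.47536×10^8 + 1.7204×10^8)/2 = 3.59788×10^8 km.
At r₁ the circular-orbit speed is v₁ = √(μ/r₁) = 15.568 km/s.
Transfer-orbit speed at r₁ (v² = μ(2/r − 1/a)): v_a = √[μ(2/r₁ − 1/a_t)] = 10.765 km/s.
First burn Δv₁ = |v_a − v₁| = 4.803 km/s.
Circular speed at r₂: v₂ = √(μ/r₂) = 27.773 km/s.
Transfer-orbit speed at r₂: v_p = √[μ(2/r₂ − 1/a_t)] = 34.261 km/s.
Second burn Δv₂ = |v₂ − v_p| = 6.488 km/s.
Total Δv = Δv₁ + Δv₂ = 11.29 km/s.

Δv = 11.3 km/s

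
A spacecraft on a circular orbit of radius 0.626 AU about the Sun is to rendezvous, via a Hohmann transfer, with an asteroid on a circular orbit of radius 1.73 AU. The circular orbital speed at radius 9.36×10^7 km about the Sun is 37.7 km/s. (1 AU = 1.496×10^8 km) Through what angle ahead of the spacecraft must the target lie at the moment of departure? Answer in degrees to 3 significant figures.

φ = 78.9°

From the circular-orbit relation v² = μ/r at r = 9.36×10^7 km: μ = v²r = (37.7)² × 9.36×10^7 = 1.33033×10^11 km³/s².
In km: r₁ = 0.626 × 1.496×10^8 = 9.36496×10^7 km; r₂ = 1.73 × 1.496×10^8 = 2.58808×10^8 km.
The Hohmann ellipse has a_t = (r₁ + r₂)/2 = 1.762288×10^8 km.
Transfer time t = π√(a_t³/μ) = 2.015×10^7 s.
Target angular speed ω₂ = √(μ/r₂³) = 8.760×10^-8 rad/s.
Angle swept by the target during transfer: ω₂·t = 1.765 rad = 101.1°.
The spacecraft traverses 180° on the transfer ellipse, so the target must lead by 180° − 101.1° = 78.9°.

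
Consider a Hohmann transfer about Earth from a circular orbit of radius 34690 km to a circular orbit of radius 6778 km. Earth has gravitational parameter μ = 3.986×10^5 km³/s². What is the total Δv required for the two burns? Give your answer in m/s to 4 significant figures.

Δv = 3702 m/s

Transfer-ellipse semi-major axis a_t = (r₁ + r₂)/2 = (34690 + 6778)/2 = 20734 km.
Circular speed at r₁: v₁ = √(μ/r₁) = √(3.986×10^5/34690) = 3.3897 km/s.
Transfer-orbit speed at r₁ (vis-viva equation): v_a = √[μ(2/r₁ − 1/a_t)] = 1.9381 km/s.
First burn Δv₁ = |v_a − v₁| = 1.4516 km/s.
Circular speed at r₂: v₂ = √(μ/r₂) = 7.6686 km/s.
Transfer-orbit speed at r₂: v_p = √[μ(2/r₂ − 1/a_t)] = 9.9192 km/s.
Second burn Δv₂ = |v₂ − v_p| = 2.2506 km/s.
Δv = Δv₁ + Δv₂ = 1.4516 + 2.2506 = 3.702 km/s.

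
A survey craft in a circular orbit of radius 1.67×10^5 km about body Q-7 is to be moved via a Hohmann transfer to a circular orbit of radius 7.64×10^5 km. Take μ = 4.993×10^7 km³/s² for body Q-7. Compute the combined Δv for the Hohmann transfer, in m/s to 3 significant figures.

Semi-major axis of the transfer orbit: a_t = (1.670×10^5 + 7.640×10^5)/2 = 4.655×10^5 km.
Circular speed at r₁: v₁ = √(μ/r₁) = √(4.993×10^7/1.670×10^5) = 17.291 km/s.
On the transfer ellipse at r₁, vis-viva gives v_p = √[μ(2/r₁ − 1/a_t)] = 22.152 km/s.
First burn Δv₁ = |v_p − v₁| = 4.861 km/s.
Circular speed at r₂: v₂ = √(μ/r₂) = 8.084 km/s.
Transfer-orbit speed at r₂: v_a = √[μ(2/r₂ − 1/a_t)] = 4.842 km/s.
Second burn Δv₂ = |v₂ − v_a| = 3.242 km/s.
Δv = Δv₁ + Δv₂ = 4.861 + 3.242 = 8.103 km/s.

Δv = 8100 m/s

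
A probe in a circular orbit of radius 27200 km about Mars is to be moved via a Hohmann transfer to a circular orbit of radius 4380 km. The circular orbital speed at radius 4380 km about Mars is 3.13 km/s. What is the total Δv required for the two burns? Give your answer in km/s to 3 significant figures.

Δv = 1.57 km/s

From the circular-orbit relation v² = μ/r at r = 4380 km: μ = v²r = (3.13)² × 4380 = 42910.4 km³/s².
Semi-major axis of the transfer orbit: a_t = (27200 + 4380)/2 = 15790 km.
At r₁ the circular-orbit speed is v₁ = √(μ/r₁) = 1.256 km/s.
Transfer-orbit speed at r₁ (vis-viva): v_a = √[μ(2/r₁ − 1/a_t)] = 0.6615 km/s.
First burn Δv₁ = |v_a − v₁| = 0.5945 km/s.
Circular speed at r₂: v₂ = √(μ/r₂) = 3.1300 km/s.
Transfer-orbit speed at r₂: v_p = √[μ(2/r₂ − 1/a_t)] = 4.1081 km/s.
Second burn Δv₂ = |v₂ − v_p| = 0.9781 km/s.
Δv = Δv₁ + Δv₂ = 0.5945 + 0.9781 = 1.573 km/s.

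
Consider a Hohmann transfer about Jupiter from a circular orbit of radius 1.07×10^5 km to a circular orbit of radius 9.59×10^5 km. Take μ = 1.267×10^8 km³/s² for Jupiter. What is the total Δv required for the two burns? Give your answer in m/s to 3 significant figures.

Δv = 18100 m/s

The Hohmann ellipse has a_t = (r₁ + r₂)/2 = 5.330×10^5 km.
Circular speed at r₁: v₁ = √(μ/r₁) = √(1.267×10^8/1.070×10^5) = 34.41 km/s.
Transfer-orbit speed at r₁ (vis-viva equation): v_p = √[μ(2/r₁ − 1/a_t)] = 46.16 km/s.
First burn Δv₁ = |v_p − v₁| = 11.75 km/s.
Circular speed at r₂: v₂ = √(μ/r₂) = 11.494 km/s.
Transfer-orbit speed at r₂: v_a = √[μ(2/r₂ − 1/a_t)] = 5.1500 km/s.
Second burn Δv₂ = |v₂ − v_a| = 6.344 km/s.
Δv = Δv₁ + Δv₂ = 11.75 + 6.344 = 18.09 km/s.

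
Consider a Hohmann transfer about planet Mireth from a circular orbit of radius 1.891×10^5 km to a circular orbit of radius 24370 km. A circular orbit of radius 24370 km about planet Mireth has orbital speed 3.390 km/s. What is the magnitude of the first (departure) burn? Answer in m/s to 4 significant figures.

Δv₁ = 635.5 m/s

From the circular-orbit relation v² = μ/r at r = 24370 km: μ = v²r = (3.390)² × 24370 = 2.80062×10^5 km³/s².
Transfer-ellipse semi-major axis a_t = (r₁ + r₂)/2 = (1.891×10^5 + 24370)/2 = 1.06735×10^5 km.
On the circular orbit at r = 1.891×10^5 km, v_c = √(μ/r) = 1.217 km/s.
Transfer-orbit speed at the same r (vis-viva, a = a_t): v_t = √[μ(2/r − 1/a_t)] = 0.5815 km/s.
Δv₁ = |v_t − v_c| = |0.5815 − 1.217| = 0.6355 km/s.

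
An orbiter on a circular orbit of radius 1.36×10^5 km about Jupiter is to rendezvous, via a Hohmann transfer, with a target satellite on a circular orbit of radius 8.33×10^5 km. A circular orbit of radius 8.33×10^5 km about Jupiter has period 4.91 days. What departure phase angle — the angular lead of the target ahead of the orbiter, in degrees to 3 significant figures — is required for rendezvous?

φ = 100°

From Kepler's third law T² = 4π²r³/μ at r = 8.33×10^5 km, T = 4.91 days = 4.91 × 86400 s = 4.24224×10^5 s: μ = 4π²r³/T² = 1.26796×10^8 km³/s².
Semi-major axis of the transfer orbit: a_t = (1.360×10^5 + 8.330×10^5)/2 = 4.845×10^5 km.
The half-period of the transfer ellipse is t = π√(a_t³/μ) = 94089 s.
Target angular speed ω₂ = √(μ/r₂³) = 1.4811×10^-5 rad/s.
Angle swept by the target during transfer: ω₂·t = 1.39355 rad = 79.84°.
The orbiter traverses 180° on the transfer ellipse, so the target must lead by 180° − 79.84° = 100°.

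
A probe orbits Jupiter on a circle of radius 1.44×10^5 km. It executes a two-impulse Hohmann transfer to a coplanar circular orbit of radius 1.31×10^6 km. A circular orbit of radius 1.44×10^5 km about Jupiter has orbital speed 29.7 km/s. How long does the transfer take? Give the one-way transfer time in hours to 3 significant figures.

From the circular-orbit relation v² = μ/r at r = 1.44×10^5 km: μ = v²r = (29.7)² × 1.44×10^5 = 1.27021×10^8 km³/s².
Transfer-ellipse semi-major axis a_t = (r₁ + r₂)/2 = (1.440×10^5 + 1.310×10^6)/2 = 7.270×10^5 km.
By Kepler's third law the transfer-orbit period is T = 2π√(a_t³/μ), so t = T/2 = 1.728×10^5 s.
Converting: 1.728×10^5 s ÷ 3600 s/hour = 48.0 hours.

t = 48.0 hours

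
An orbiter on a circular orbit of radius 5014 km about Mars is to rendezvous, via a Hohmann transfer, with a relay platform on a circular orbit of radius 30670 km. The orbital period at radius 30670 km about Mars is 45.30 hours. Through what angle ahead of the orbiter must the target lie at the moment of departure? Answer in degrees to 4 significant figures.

From Kepler's third law T² = 4π²r³/μ at r = 30670 km, T = 45.30 hours = 45.30 × 3600 s = 1.6308×10^5 s: μ = 4π²r³/T² = 42825.2 km³/s².
The Hohmann ellipse has a_t = (r₁ + r₂)/2 = 17842 km.
The half-period of the transfer ellipse is t = π√(a_t³/μ) = 36180 s.
The target's mean motion on its circular orbit is ω₂ = √(μ/r₂³) = 3.853×10^-5 rad/s.
Angle swept by the target during transfer: ω₂·t = 1.394 rad = 79.87°.
The orbiter traverses 180° on the transfer ellipse, so the target must lead by 180° − 79.87° = 100.1°.

φ = 100.1°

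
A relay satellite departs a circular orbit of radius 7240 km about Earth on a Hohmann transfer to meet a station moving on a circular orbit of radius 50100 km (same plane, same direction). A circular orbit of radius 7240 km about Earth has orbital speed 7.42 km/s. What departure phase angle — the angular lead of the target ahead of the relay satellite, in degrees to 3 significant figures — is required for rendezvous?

From the circular-orbit relation v² = μ/r at r = 7240 km: μ = v²r = (7.42)² × 7240 = 3.98608×10^5 km³/s².
Semi-major axis of the transfer orbit: a_t = (7240 + 50100)/2 = 28670 km.
Transfer time t = π√(a_t³/μ) = 24160 s.
Target angular speed ω₂ = √(μ/r₂³) = 5.630×10^-5 rad/s.
Angle swept by the target during transfer: ω₂·t = 1.360 rad = 77.92°.
The relay satellite traverses 180° on the transfer ellipse, so the target must lead by 180° − 77.92° = 102°.

φ = 102°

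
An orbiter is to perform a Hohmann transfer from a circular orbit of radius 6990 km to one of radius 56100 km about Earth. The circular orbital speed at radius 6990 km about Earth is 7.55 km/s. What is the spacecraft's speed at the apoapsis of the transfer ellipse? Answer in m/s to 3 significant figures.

From the circular-orbit relation v² = μ/r at r = 6990 km: μ = v²r = (7.55)² × 6990 = 3.98447×10^5 km³/s².
The Hohmann ellipse has a_t = (r₁ + r₂)/2 = 31545 km.
At apoapsis, r = 56100 km.
Applying v² = μ(2/r − 1/a_t): v = 1.255 km/s.

v = 1250 m/s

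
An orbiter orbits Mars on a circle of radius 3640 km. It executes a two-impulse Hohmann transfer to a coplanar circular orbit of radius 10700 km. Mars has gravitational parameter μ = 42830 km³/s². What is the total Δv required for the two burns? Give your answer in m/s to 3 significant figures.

Semi-major axis of the transfer orbit: a_t = (3640 + 10700)/2 = 7170 km.
Circular speed at r₁: v₁ = √(μ/r₁) = √(42830/3640) = 3.4302 km/s.
Transfer-orbit speed at r₁ (vis-viva): v_p = √[μ(2/r₁ − 1/a_t)] = 4.1904 km/s.
First burn Δv₁ = |v_p − v₁| = 0.7602 km/s.
Circular speed at r₂: v₂ = √(μ/r₂) = 2.0007 km/s.
Transfer-orbit speed at r₂: v_a = √[μ(2/r₂ − 1/a_t)] = 1.4255 km/s.
Second burn Δv₂ = |v₂ − v_a| = 0.5752 km/s.
Δv = Δv₁ + Δv₂ = 0.7602 + 0.5752 = 1.335 km/s.

Δv = 1340 m/s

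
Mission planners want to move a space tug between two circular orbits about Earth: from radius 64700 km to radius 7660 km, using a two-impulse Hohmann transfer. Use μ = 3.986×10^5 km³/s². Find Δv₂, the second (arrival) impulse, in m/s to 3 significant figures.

Δv₂ = 2430 m/s

Transfer-ellipse semi-major axis a_t = (r₁ + r₂)/2 = (64700 + 7660)/2 = 36180 km.
On the circular orbit at r = 7660 km, v_c = √(μ/r) = 7.214 km/s.
Transfer-orbit speed at the same r (vis-viva, a = a_t): v_t = √[μ(2/r − 1/a_t)] = 9.647 km/s.
Δv₂ = |v_t − v_c| = |9.647 − 7.214| = 2.433 km/s.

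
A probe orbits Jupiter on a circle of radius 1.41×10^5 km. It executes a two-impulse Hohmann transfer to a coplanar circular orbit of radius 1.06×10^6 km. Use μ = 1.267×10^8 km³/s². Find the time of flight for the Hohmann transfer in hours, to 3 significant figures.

t = 36.1 hours

The Hohmann ellipse has a_t = (r₁ + r₂)/2 = 6.005×10^5 km.
Transfer time t = π√(a_t³/μ) = π√((6.005×10^5)³ / 1.267×10^8) = 1.299×10^5 s.
Converting: 1.299×10^5 s ÷ 3600 s/hour = 36.1 hours.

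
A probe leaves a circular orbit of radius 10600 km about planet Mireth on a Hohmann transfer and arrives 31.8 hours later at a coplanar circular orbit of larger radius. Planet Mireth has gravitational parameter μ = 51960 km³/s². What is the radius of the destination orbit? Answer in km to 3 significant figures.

Transfer time t = 31.8 hours = 1.1448×10^5 s, and t = π√(a_t³/μ).
So a_t = (μ t²/π²)^(1/3) = (51960 × (1.1448×10^5)² / π²)^(1/3) = 41015 km.
Since a_t = (r₁ + r₂)/2, r₂ = 2a_t − r₁ = 2×41015 − 10600 = 71430 km.

r₂ = 71400 km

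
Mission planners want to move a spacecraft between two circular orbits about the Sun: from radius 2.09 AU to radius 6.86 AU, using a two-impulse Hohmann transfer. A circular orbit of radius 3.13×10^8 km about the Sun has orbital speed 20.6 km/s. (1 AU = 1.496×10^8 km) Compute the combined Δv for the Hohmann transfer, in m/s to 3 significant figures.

From the circular-orbit relation v² = μ/r at r = 3.13×10^8 km: μ = v²r = (20.6)² × 3.13×10^8 = 1.32825×10^11 km³/s².
In km: r₁ = 2.09 × 1.496×10^8 = 3.12664×10^8 km; r₂ = 6.86 × 1.496×10^8 = 1.026256×10^9 km.
Transfer-ellipse semi-major axis a_t = (r₁ + r₂)/2 = (3.12664×10^8 + 1.026256×10^9)/2 = 6.6946×10^8 km.
Circular speed at r₁: v₁ = √(μ/r₁) = √(1.32825×10^11/3.12664×10^8) = 20.611 km/s.
On the transfer ellipse at r₁, vis-viva gives v_p = √[μ(2/r₁ − 1/a_t)] = 25.519 km/s.
First burn Δv₁ = |v_p − v₁| = 4.908 km/s.
Circular speed at r₂: v₂ = √(μ/r₂) = 11.377 km/s.
Transfer-orbit speed at r₂: v_a = √[μ(2/r₂ − 1/a_t)] = 7.7748 km/s.
Second burn Δv₂ = |v₂ − v_a| = 3.602 km/s.
Total Δv = Δv₁ + Δv₂ = 8.510 km/s.

Δv = 8510 m/s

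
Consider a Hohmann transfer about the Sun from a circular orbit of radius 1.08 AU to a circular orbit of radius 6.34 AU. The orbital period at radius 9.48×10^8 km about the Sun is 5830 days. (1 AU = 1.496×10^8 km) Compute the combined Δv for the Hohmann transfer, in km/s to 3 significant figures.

Δv = 14.2 km/s

From Kepler's third law T² = 4π²r³/μ at r = 9.48×10^8 km, T = 5830 days = 5830 × 86400 s = 5.03712×10^8 s: μ = 4π²r³/T² = 1.32562×10^11 km³/s².
In km: r₁ = 1.08 × 1.496×10^8 = 1.61568×10^8 km; r₂ = 6.34 × 1.496×10^8 = 9.48464×10^8 km.
Semi-major axis of the transfer orbit: a_t = (1.61568×10^8 + 9.48464×10^8)/2 = 5.55016×10^8 km.
Circular speed at r₁: v₁ = √(μ/r₁) = √(1.32562×10^11/1.61568×10^8) = 28.6439 km/s.
Transfer-orbit speed at r₁ (v² = μ(2/r − 1/a)): v_p = √[μ(2/r₁ − 1/a_t)] = 37.4447 km/s.
First burn Δv₁ = |v_p − v₁| = 8.8008 km/s.
Circular speed at r₂: v₂ = √(μ/r₂) = 11.8222 km/s.
Transfer-orbit speed at r₂: v_a = √[μ(2/r₂ − 1/a_t)] = 6.37859 km/s.
Second burn Δv₂ = |v₂ − v_a| = 5.4436 km/s.
Total Δv = Δv₁ + Δv₂ = 14.24 km/s.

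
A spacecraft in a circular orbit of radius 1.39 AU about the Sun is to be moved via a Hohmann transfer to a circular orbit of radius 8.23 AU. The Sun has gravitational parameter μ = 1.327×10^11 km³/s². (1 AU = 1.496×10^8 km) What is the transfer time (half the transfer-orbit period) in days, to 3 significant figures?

t = 1930 days

In km: r₁ = 1.39 × 1.496×10^8 = 2.07944×10^8 km; r₂ = 8.23 × 1.496×10^8 = 1.231208×10^9 km.
The Hohmann ellipse has a_t = (r₁ + r₂)/2 = 7.19576×10^8 km.
Transfer time t = π√(a_t³/μ) = π√((7.19576×10^8)³ / 1.327×10^11) = 1.665×10^8 s.
Converting: 1.665×10^8 s ÷ 86400 s/day = 1930 days.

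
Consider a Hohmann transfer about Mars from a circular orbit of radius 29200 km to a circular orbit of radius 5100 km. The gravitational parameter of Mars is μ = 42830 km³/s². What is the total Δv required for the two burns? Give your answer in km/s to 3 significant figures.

The Hohmann ellipse has a_t = (r₁ + r₂)/2 = 17150 km.
Circular speed at r₁: v₁ = √(μ/r₁) = √(42830/29200) = 1.2111 km/s.
Transfer-orbit speed at r₁ (v² = μ(2/r − 1/a)): v_a = √[μ(2/r₁ − 1/a_t)] = 0.66044 km/s.
First burn Δv₁ = |v_a − v₁| = 0.5507 km/s.
At r₂, v₂ = √(μ/r₂) = 2.89794 km/s.
Transfer-orbit speed at r₂: v_p = √[μ(2/r₂ − 1/a_t)] = 3.78136 km/s.
Second burn Δv₂ = |v₂ − v_p| = 0.8834 km/s.
Δv = Δv₁ + Δv₂ = 0.5507 + 0.8834 = 1.434 km/s.

Δv = 1.43 km/s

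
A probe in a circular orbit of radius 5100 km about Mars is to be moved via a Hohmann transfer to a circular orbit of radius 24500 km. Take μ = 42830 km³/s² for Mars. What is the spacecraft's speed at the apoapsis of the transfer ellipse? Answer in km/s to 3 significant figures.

Transfer-ellipse semi-major axis a_t = (r₁ + r₂)/2 = (5100 + 24500)/2 = 14800 km.
The apoapsis of the transfer ellipse is at r = 24500 km.
Applying v² = μ(2/r − 1/a_t): v = 0.7761 km/s.

v = 0.776 km/s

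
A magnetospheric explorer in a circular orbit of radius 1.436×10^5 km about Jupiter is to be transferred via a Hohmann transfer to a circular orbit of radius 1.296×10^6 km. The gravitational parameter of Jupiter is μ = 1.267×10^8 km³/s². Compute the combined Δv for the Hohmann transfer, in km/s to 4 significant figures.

Transfer-ellipse semi-major axis a_t = (r₁ + r₂)/2 = (1.436×10^5 + 1.296×10^6)/2 = 7.198×10^5 km.
At r₁ the circular-orbit speed is v₁ = √(μ/r₁) = 29.704 km/s.
Transfer-orbit speed at r₁ (vis-viva): v_p = √[μ(2/r₁ − 1/a_t)] = 39.857 km/s.
First burn Δv₁ = |v_p − v₁| = 10.15 km/s.
At r₂, v₂ = √(μ/r₂) = 9.887 km/s.
Transfer-orbit speed at r₂: v_a = √[μ(2/r₂ − 1/a_t)] = 4.416 km/s.
Second burn Δv₂ = |v₂ − v_a| = 5.471 km/s.
Total Δv = Δv₁ + Δv₂ = 15.62 km/s.

Δv = 15.62 km/s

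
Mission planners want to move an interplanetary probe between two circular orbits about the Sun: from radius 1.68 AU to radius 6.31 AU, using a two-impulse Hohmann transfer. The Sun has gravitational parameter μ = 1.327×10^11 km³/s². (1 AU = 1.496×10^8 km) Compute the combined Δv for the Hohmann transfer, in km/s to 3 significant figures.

In km: r₁ = 1.68 × 1.496×10^8 = 2.51328×10^8 km; r₂ = 6.31 × 1.496×10^8 = 9.43976×10^8 km.
Transfer-ellipse semi-major axis a_t = (r₁ + r₂)/2 = (2.51328×10^8 + 9.43976×10^8)/2 = 5.97652×10^8 km.
At r₁ the circular-orbit speed is v₁ = √(μ/r₁) = 22.98 km/s.
Transfer-orbit speed at r₁ (vis-viva equation): v_p = √[μ(2/r₁ − 1/a_t)] = 28.88 km/s.
First burn Δv₁ = |v_p − v₁| = 5.900 km/s.
Circular speed at r₂: v₂ = √(μ/r₂) = 11.8565 km/s.
Transfer-orbit speed at r₂: v_a = √[μ(2/r₂ − 1/a_t)] = 7.68867 km/s.
Second burn Δv₂ = |v₂ − v_a| = 4.168 km/s.
Δv = Δv₁ + Δv₂ = 5.900 + 4.168 = 10.07 km/s.

Δv = 10.1 km/s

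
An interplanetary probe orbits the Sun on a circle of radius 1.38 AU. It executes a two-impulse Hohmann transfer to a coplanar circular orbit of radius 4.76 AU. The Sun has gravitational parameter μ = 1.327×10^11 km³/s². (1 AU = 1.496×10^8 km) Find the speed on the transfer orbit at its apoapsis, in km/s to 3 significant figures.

v = 9.15 km/s

In km: r₁ = 1.38 × 1.496×10^8 = 2.06448×10^8 km; r₂ = 4.76 × 1.496×10^8 = 7.12096×10^8 km.
The Hohmann ellipse has a_t = (r₁ + r₂)/2 = 4.59272×10^8 km.
At apoapsis, r = 7.12096×10^8 km.
Applying v² = μ(2/r − 1/a_t): v = 9.152 km/s.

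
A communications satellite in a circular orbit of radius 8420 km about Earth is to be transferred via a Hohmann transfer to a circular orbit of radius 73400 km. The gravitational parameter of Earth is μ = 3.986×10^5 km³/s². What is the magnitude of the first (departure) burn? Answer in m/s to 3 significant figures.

Transfer-ellipse semi-major axis a_t = (r₁ + r₂)/2 = (8420 + 73400)/2 = 40910 km.
Circular speed at r = 8420 km: v_c = √(μ/r) = 6.880 km/s.
Transfer-orbit speed at the same r (vis-viva, a = a_t): v_t = √[μ(2/r − 1/a_t)] = 9.216 km/s.
Δv₁ = |v_t − v_c| = |9.216 − 6.880| = 2.336 km/s.

Δv₁ = 2340 m/s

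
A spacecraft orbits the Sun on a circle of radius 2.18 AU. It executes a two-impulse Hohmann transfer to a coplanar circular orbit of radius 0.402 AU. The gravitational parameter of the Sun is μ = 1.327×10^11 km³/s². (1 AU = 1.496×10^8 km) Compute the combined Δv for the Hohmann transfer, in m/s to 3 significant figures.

Δv = 23000 m/s

In km: r₁ = 2.18 × 1.496×10^8 = 3.26128×10^8 km; r₂ = 0.402 × 1.496×10^8 = 6.01392×10^7 km.
Transfer-ellipse semi-major axis a_t = (r₁ + r₂)/2 = (3.26128×10^8 + 6.01392×10^7)/2 = 1.931336×10^8 km.
At r₁ the circular-orbit speed is v₁ = √(μ/r₁) = 20.17165 km/s.
Transfer-orbit speed at r₁ (vis-viva equation): v_a = √[μ(2/r₁ − 1/a_t)] = 11.25619 km/s.
First burn Δv₁ = |v_a − v₁| = 8.9155 km/s.
At r₂, v₂ = √(μ/r₂) = 46.974 km/s.
Transfer-orbit speed at r₂: v_p = √[μ(2/r₂ − 1/a_t)] = 61.041 km/s.
Second burn Δv₂ = |v₂ − v_p| = 14.067 km/s.
Δv = Δv₁ + Δv₂ = 8.9155 + 14.067 = 22.98 km/s.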